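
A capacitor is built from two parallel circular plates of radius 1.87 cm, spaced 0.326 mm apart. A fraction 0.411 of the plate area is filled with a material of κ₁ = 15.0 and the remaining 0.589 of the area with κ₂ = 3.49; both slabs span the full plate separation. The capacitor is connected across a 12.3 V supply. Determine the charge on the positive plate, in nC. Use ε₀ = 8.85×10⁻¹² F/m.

A = π(1.87 cm)² = 1.10×10⁻³ m².
Side-by-side slabs ⇒ two capacitors in parallel, each spanning the full gap.
C₁ = κ₁ε₀A₁/d = 15.0 × 8.85×10⁻¹² × 4.52×10⁻⁴ / 3.26×10⁻⁴ = 1.84×10⁻¹⁰ F.
C₂ = κ₂ε₀A₂/d = 3.49 × 8.85×10⁻¹² × 6.47×10⁻⁴ / 3.26×10⁻⁴ = 6.13×10⁻¹¹ F.
C = C₁ + C₂ = 2.45×10⁻¹⁰ F.
Q = CV = 2.45×10⁻¹⁰ × 12.3 = 3.02×10⁻⁹ C.

Q ≈ 3.02 nC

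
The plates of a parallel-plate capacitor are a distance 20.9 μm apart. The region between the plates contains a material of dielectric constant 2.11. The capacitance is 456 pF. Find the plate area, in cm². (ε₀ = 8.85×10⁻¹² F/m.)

A = Cd/(κε₀) = 4.56×10⁻¹⁰ × 2.09×10⁻⁵ / (2.11 × 8.85×10⁻¹²) = 5.10×10⁻⁴ m².

5.10 cm²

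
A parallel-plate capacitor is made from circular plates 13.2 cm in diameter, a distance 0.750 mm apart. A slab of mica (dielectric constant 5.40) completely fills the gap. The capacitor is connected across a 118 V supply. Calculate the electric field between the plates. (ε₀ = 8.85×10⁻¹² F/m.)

E ≈ 157 kV/m

E = V/d = 118 / 7.50×10⁻⁴ = 1.57×10⁵ V/m.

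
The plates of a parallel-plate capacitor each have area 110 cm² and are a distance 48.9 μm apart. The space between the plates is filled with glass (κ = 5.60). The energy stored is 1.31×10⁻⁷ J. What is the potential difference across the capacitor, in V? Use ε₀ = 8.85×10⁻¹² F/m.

A = 110 cm² = 1.10×10⁻² m².
C = κε₀A/d = 5.60 × 8.85×10⁻¹² × 1.10×10⁻² / 4.89×10⁻⁵ = 1.11×10⁻⁸ F.
V = √(2U/C) = √(2 × 1.31×10⁻⁷ / 1.11×10⁻⁸) = 4.85 V.

V ≈ 4.85 V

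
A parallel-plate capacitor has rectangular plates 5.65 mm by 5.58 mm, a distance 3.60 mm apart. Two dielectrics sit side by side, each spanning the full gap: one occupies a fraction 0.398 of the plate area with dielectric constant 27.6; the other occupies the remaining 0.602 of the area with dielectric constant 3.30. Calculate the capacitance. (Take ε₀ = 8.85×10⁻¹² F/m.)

C ≈ 1.01 pF

A = 5.65 × 5.58 mm² = 3.15×10⁻⁵ m².
Side-by-side slabs ⇒ two capacitors in parallel, each spanning the full gap.
C₁ = κ₁ε₀A₁/d = 27.6 × 8.85×10⁻¹² × 1.25×10⁻⁵ / 3.60×10⁻³ = 8.51×10⁻¹³ F.
C₂ = κ₂ε₀A₂/d = 3.30 × 8.85×10⁻¹² × 1.90×10⁻⁵ / 3.60×10⁻³ = 1.54×10⁻¹³ F.
C = C₁ + C₂ = 1.01×10⁻¹² F.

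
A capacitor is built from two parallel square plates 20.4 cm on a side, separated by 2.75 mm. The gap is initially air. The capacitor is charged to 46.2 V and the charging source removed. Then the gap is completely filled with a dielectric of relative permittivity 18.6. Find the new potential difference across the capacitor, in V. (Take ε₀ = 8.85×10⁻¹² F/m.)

2.48 V

A = (20.4 cm)² = 4.16×10⁻² m².
Initially C₁ = ε₀A/d = 8.85×10⁻¹² × 4.16×10⁻² / 2.75×10⁻³ = 1.34×10⁻¹⁰ F.
V₁ = 46.2 V.
Isolated ⇒ Q is held fixed. C₂ = 18.6 C₁ and V = Q/C, so V₂/V₁ = C₁/C₂ = 0.0538.
V₂ = 0.0538 × 46.2 = 2.48 V.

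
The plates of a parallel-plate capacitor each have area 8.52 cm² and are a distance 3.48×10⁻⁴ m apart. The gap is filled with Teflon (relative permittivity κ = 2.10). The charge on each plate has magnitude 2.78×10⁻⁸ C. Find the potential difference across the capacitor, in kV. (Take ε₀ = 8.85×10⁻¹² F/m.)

A = 8.52 cm² = 8.52×10⁻⁴ m².
C = κε₀A/d = 2.10 × 8.85×10⁻¹² × 8.52×10⁻⁴ / 3.48×10⁻⁴ = 4.55×10⁻¹¹ F.
V = Q/C = 2.78×10⁻⁸ / 4.55×10⁻¹¹ = 6.11×10² V.

V ≈ 0.611 kV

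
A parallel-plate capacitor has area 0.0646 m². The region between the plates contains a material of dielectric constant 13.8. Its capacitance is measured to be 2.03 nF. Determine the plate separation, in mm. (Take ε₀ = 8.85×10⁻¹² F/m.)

d = κε₀A/C = 13.8 × 8.85×10⁻¹² × 6.46×10⁻² / 2.03×10⁻⁹ = 3.89×10⁻³ m.

3.89 mm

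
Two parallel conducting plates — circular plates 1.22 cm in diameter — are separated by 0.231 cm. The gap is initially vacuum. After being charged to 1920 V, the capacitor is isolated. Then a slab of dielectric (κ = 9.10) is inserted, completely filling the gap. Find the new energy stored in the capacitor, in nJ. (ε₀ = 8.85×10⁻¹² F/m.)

90.7 nJ

A = π(1.22/2 cm)² = 1.17×10⁻⁴ m².
Initially C₁ = ε₀A/d = 8.85×10⁻¹² × 1.17×10⁻⁴ / 2.31×10⁻³ = 4.48×10⁻¹³ F.
U₁ = 8.25×10⁻⁷ J.
Isolated ⇒ Q is held fixed. C₂ = 9.10 C₁ and U = Q²/(2C), so U₂/U₁ = C₁/C₂ = 0.110.
U₂ = 0.110 × 8.25×10⁻⁷ = 9.07×10⁻⁸ J.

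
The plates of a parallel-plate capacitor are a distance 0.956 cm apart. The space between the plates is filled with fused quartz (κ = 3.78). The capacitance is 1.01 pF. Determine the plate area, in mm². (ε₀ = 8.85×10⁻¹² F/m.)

A ≈ 289 mm²

A = Cd/(κε₀) = 1.01×10⁻¹² × 9.56×10⁻³ / (3.78 × 8.85×10⁻¹²) = 2.89×10⁻⁴ m².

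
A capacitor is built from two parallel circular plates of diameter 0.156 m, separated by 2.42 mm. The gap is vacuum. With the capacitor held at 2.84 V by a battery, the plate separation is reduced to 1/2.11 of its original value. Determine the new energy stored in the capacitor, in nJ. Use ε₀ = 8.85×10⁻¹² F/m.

0.595 nJ

A = π(0.156/2 m)² = 1.91×10⁻² m².
Initially C₁ = ε₀A/d = 8.85×10⁻¹² × 1.91×10⁻² / 2.42×10⁻³ = 6.99×10⁻¹¹ F.
U₁ = 2.82×10⁻¹⁰ J.
Battery connected ⇒ V is held fixed. C₂ = 2.11 C₁ and U = ½CV², so U₂/U₁ = C₂/C₁ = 2.11.
U₂ = 2.11 × 2.82×10⁻¹⁰ = 5.95×10⁻¹⁰ J.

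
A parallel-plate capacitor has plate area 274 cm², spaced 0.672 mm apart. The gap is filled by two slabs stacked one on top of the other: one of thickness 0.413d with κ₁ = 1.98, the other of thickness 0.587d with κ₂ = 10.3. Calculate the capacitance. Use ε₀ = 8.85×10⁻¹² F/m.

C ≈ 1.36 nF

A = 274 cm² = 2.74×10⁻² m².
Stacked slabs ⇒ two capacitors in series, each with the full plate area.
C₁ = κ₁ε₀A/d₁ = 1.98 × 8.85×10⁻¹² × 2.74×10⁻² / 2.78×10⁻⁴ = 1.73×10⁻⁹ F.
C₂ = κ₂ε₀A/d₂ = 10.3 × 8.85×10⁻¹² × 2.74×10⁻² / 3.94×10⁻⁴ = 6.33×10⁻⁹ F.
C = (1/C₁ + 1/C₂)⁻¹ = 1.36×10⁻⁹ F.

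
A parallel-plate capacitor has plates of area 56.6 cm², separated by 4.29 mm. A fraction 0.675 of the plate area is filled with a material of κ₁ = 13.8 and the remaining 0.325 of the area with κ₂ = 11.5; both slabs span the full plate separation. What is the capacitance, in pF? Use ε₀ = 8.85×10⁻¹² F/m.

152 pF

A = 56.6 cm² = 5.66×10⁻³ m².
Side-by-side slabs ⇒ two capacitors in parallel, each spanning the full gap.
C₁ = κ₁ε₀A₁/d = 13.8 × 8.85×10⁻¹² × 3.82×10⁻³ / 4.29×10⁻³ = 1.09×10⁻¹⁰ F.
C₂ = κ₂ε₀A₂/d = 11.5 × 8.85×10⁻¹² × 1.84×10⁻³ / 4.29×10⁻³ = 4.36×10⁻¹¹ F.
C = C₁ + C₂ = 1.52×10⁻¹⁰ F.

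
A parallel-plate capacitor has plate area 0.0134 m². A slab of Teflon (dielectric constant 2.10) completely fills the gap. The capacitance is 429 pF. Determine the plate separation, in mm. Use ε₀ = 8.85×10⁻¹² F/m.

d = κε₀A/C = 2.10 × 8.85×10⁻¹² × 1.34×10⁻² / 4.29×10⁻¹⁰ = 5.81×10⁻⁴ m.

d ≈ 0.581 mm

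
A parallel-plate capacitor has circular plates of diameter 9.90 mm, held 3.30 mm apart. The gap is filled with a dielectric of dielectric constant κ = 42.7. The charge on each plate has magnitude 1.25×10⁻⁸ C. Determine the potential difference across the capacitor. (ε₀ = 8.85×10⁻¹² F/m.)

A = π(9.90/2 mm)² = 7.70×10⁻⁵ m².
C = κε₀A/d = 42.7 × 8.85×10⁻¹² × 7.70×10⁻⁵ / 3.30×10⁻³ = 8.81×10⁻¹² F.
V = Q/C = 1.25×10⁻⁸ / 8.81×10⁻¹² = 1.42×10³ V.

V ≈ 1.42 kV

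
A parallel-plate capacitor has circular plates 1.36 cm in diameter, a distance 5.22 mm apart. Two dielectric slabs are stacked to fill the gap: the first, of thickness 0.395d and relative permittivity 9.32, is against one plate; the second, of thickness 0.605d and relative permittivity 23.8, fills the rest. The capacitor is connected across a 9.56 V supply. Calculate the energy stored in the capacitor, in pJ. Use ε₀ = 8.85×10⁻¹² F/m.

U ≈ 166 pJ

A = π(1.36/2 cm)² = 1.45×10⁻⁴ m².
Stacked slabs ⇒ two capacitors in series, each with the full plate area.
C₁ = κ₁ε₀A/d₁ = 9.32 × 8.85×10⁻¹² × 1.45×10⁻⁴ / 2.06×10⁻³ = 5.81×10⁻¹² F.
C₂ = κ₂ε₀A/d₂ = 23.8 × 8.85×10⁻¹² × 1.45×10⁻⁴ / 3.16×10⁻³ = 9.69×10⁻¹² F.
C = (1/C₁ + 1/C₂)⁻¹ = 3.63×10⁻¹² F.
U = ½CV² = ½ × 3.63×10⁻¹² × (9.56)² = 1.66×10⁻¹⁰ J.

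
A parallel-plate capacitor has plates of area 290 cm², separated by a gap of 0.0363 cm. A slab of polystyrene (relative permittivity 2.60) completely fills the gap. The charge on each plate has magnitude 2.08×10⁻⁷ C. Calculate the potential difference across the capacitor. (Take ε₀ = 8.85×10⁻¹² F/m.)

V ≈ 113 V

A = 290 cm² = 2.90×10⁻² m².
C = κε₀A/d = 2.60 × 8.85×10⁻¹² × 2.90×10⁻² / 3.63×10⁻⁴ = 1.84×10⁻⁹ F.
V = Q/C = 2.08×10⁻⁷ / 1.84×10⁻⁹ = 1.13×10² V.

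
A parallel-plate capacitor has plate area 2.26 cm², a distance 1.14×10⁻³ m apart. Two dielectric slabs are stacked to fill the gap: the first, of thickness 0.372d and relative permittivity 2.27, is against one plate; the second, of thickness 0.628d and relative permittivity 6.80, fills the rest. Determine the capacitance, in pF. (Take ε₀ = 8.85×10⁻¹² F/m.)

A = 2.26 cm² = 2.26×10⁻⁴ m².
Stacked slabs ⇒ two capacitors in series, each with the full plate area.
C₁ = κ₁ε₀A/d₁ = 2.27 × 8.85×10⁻¹² × 2.26×10⁻⁴ / 4.24×10⁻⁴ = 1.07×10⁻¹¹ F.
C₂ = κ₂ε₀A/d₂ = 6.80 × 8.85×10⁻¹² × 2.26×10⁻⁴ / 7.16×10⁻⁴ = 1.90×10⁻¹¹ F.
C = (1/C₁ + 1/C₂)⁻¹ = 6.85×10⁻¹² F.

C ≈ 6.85 pF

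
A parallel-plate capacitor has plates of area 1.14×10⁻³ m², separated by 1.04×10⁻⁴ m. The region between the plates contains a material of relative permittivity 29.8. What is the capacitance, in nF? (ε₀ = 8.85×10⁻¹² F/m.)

C ≈ 2.89 nF

C = κε₀A/d = 29.8 × 8.85×10⁻¹² × 1.14×10⁻³ / 1.04×10⁻⁴ = 2.89×10⁻⁹ F.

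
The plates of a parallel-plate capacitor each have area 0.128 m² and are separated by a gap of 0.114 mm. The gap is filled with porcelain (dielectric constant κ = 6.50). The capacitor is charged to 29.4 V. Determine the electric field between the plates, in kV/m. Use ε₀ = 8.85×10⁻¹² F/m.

E ≈ 258 kV/m

E = V/d = 29.4 / 1.14×10⁻⁴ = 2.58×10⁵ V/m.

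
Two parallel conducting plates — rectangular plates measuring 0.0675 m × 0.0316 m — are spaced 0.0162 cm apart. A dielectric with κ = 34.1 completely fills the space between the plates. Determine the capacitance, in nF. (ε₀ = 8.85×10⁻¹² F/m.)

C ≈ 3.97 nF

A = 0.0675 × 0.0316 m² = 2.13×10⁻³ m².
C = κε₀A/d = 34.1 × 8.85×10⁻¹² × 2.13×10⁻³ / 1.62×10⁻⁴ = 3.97×10⁻⁹ F.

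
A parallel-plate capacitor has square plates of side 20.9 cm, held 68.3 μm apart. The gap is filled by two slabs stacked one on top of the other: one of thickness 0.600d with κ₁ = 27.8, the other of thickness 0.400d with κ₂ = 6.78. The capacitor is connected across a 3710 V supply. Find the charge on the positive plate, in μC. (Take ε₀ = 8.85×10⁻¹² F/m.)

Q ≈ 261 μC

A = (20.9 cm)² = 4.37×10⁻² m².
Stacked slabs ⇒ two capacitors in series, each with the full plate area.
C₁ = κ₁ε₀A/d₁ = 27.8 × 8.85×10⁻¹² × 4.37×10⁻² / 4.10×10⁻⁵ = 2.62×10⁻⁷ F.
C₂ = κ₂ε₀A/d₂ = 6.78 × 8.85×10⁻¹² × 4.37×10⁻² / 2.73×10⁻⁵ = 9.59×10⁻⁸ F.
C = (1/C₁ + 1/C₂)⁻¹ = 7.02×10⁻⁸ F.
Q = CV = 7.02×10⁻⁸ × 3710 = 2.61×10⁻⁴ C.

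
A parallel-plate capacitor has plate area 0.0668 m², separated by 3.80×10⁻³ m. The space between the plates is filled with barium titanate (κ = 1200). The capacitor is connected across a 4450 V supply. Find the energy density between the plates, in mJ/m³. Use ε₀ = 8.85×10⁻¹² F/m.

E = V/d = 4450 / 3.80×10⁻³ = 1.17×10⁶ V/m.
u = ½κε₀E² = ½ × 1200 × 8.85×10⁻¹² × (1.17×10⁶)² = 7.28×10³ J/m³.

u ≈ 7.28×10⁶ mJ/m³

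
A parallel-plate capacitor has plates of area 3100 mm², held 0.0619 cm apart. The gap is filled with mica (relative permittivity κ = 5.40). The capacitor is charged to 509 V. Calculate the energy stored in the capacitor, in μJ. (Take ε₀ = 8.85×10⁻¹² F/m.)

A = 3100 mm² = 3.10×10⁻³ m².
C = κε₀A/d = 5.40 × 8.85×10⁻¹² × 3.10×10⁻³ / 6.19×10⁻⁴ = 2.39×10⁻¹⁰ F.
U = ½CV² = ½ × 2.39×10⁻¹⁰ × (509)² = 3.10×10⁻⁵ J.

31.0 μJ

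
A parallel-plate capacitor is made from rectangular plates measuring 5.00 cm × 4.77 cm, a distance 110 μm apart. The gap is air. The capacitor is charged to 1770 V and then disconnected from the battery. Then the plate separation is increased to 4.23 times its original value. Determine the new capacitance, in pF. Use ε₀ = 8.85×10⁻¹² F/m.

A = 5.00 × 4.77 cm² = 2.38×10⁻³ m².
Initially C₁ = ε₀A/d = 8.85×10⁻¹² × 2.38×10⁻³ / 1.10×10⁻⁴ = 1.92×10⁻¹⁰ F.
C = ε₀A/d scales as 1/d, so C₂/C₁ = d₁/d₂ = 1/4.23 = 0.236.
C₂ = 0.236 × 1.92×10⁻¹⁰ = 4.54×10⁻¹¹ F.

45.4 pF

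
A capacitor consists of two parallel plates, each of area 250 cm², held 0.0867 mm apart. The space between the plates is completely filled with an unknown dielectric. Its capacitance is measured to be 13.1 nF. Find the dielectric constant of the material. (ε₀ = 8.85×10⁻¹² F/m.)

κ ≈ 5.13

A = 250 cm² = 2.50×10⁻² m².
κ = Cd/(ε₀A) = 1.31×10⁻⁸ × 8.67×10⁻⁵ / (8.85×10⁻¹² × 2.50×10⁻²) = 5.13.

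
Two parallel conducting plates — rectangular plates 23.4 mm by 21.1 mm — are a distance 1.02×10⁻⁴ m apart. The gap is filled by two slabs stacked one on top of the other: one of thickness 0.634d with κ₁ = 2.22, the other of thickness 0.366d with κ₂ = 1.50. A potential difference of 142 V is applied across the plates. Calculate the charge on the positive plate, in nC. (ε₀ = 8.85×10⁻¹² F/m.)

11.5 nC

A = 23.4 × 21.1 mm² = 4.94×10⁻⁴ m².
Stacked slabs ⇒ two capacitors in series, each with the full plate area.
C₁ = κ₁ε₀A/d₁ = 2.22 × 8.85×10⁻¹² × 4.94×10⁻⁴ / 6.47×10⁻⁵ = 1.50×10⁻¹⁰ F.
C₂ = κ₂ε₀A/d₂ = 1.50 × 8.85×10⁻¹² × 4.94×10⁻⁴ / 3.73×10⁻⁵ = 1.76×10⁻¹⁰ F.
C = (1/C₁ + 1/C₂)⁻¹ = 8.09×10⁻¹¹ F.
Q = CV = 8.09×10⁻¹¹ × 142 = 1.15×10⁻⁸ C.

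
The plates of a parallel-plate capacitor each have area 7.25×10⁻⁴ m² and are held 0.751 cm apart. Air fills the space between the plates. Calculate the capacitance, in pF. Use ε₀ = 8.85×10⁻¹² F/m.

C = ε₀A/d = 8.85×10⁻¹² × 7.25×10⁻⁴ / 7.51×10⁻³ = 8.54×10⁻¹³ F.

C ≈ 0.854 pF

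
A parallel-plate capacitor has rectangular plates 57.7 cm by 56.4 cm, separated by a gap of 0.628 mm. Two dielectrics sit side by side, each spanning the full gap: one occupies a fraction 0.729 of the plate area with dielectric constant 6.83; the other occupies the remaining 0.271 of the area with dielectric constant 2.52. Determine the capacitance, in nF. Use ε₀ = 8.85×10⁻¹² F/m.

C ≈ 26.0 nF

A = 57.7 × 56.4 cm² = 0.325 m².
Side-by-side slabs ⇒ two capacitors in parallel, each spanning the full gap.
C₁ = κ₁ε₀A₁/d = 6.83 × 8.85×10⁻¹² × 0.237 / 6.28×10⁻⁴ = 2.28×10⁻⁸ F.
C₂ = κ₂ε₀A₂/d = 2.52 × 8.85×10⁻¹² × 8.82×10⁻² / 6.28×10⁻⁴ = 3.13×10⁻⁹ F.
C = C₁ + C₂ = 2.60×10⁻⁸ F.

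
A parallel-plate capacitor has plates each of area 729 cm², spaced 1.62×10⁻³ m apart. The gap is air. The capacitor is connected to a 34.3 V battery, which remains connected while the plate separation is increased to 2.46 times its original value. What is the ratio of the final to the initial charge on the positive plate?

Battery connected ⇒ V is held fixed.
C₂ = 0.407 C₁ and Q = CV, so Q₂/Q₁ = C₂/C₁ = 0.407.

Q₂/Q₁ ≈ 0.407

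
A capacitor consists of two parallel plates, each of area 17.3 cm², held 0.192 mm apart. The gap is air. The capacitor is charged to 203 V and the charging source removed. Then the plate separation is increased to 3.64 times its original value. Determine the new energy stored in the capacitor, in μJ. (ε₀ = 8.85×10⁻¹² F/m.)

A = 17.3 cm² = 1.73×10⁻³ m².
Initially C₁ = ε₀A/d = 8.85×10⁻¹² × 1.73×10⁻³ / 1.92×10⁻⁴ = 7.97×10⁻¹¹ F.
U₁ = 1.64×10⁻⁶ J.
Isolated ⇒ Q is held fixed. C₂ = 0.275 C₁ and U = Q²/(2C), so U₂/U₁ = C₁/C₂ = 3.64.
U₂ = 3.64 × 1.64×10⁻⁶ = 5.98×10⁻⁶ J.

U ≈ 5.98 μJ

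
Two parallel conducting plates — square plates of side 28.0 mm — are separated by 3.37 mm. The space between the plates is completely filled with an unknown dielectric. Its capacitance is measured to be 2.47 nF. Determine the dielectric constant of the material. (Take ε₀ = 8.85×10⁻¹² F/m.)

A = (28.0 mm)² = 7.84×10⁻⁴ m².
κ = Cd/(ε₀A) = 2.47×10⁻⁹ × 3.37×10⁻³ / (8.85×10⁻¹² × 7.84×10⁻⁴) = 1200.

1200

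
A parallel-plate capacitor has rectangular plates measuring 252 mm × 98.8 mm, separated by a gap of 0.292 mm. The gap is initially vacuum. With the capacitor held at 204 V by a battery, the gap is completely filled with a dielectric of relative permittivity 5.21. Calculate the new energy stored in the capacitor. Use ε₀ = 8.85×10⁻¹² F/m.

U ≈ 81.8 μJ

A = 252 × 98.8 mm² = 2.49×10⁻² m².
Initially C₁ = ε₀A/d = 8.85×10⁻¹² × 2.49×10⁻² / 2.92×10⁻⁴ = 7.55×10⁻¹⁰ F.
U₁ = 1.57×10⁻⁵ J.
Battery connected ⇒ V is held fixed. C₂ = 5.21 C₁ and U = ½CV², so U₂/U₁ = C₂/C₁ = 5.21.
U₂ = 5.21 × 1.57×10⁻⁵ = 8.18×10⁻⁵ J.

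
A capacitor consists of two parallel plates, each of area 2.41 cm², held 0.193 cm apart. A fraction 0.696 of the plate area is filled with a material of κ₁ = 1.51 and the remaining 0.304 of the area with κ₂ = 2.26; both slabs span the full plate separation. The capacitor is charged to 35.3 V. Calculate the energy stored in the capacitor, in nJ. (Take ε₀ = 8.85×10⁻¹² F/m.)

U ≈ 1.20 nJ

A = 2.41 cm² = 2.41×10⁻⁴ m².
Side-by-side slabs ⇒ two capacitors in parallel, each spanning the full gap.
C₁ = κ₁ε₀A₁/d = 1.51 × 8.85×10⁻¹² × 1.68×10⁻⁴ / 1.93×10⁻³ = 1.16×10⁻¹² F.
C₂ = κ₂ε₀A₂/d = 2.26 × 8.85×10⁻¹² × 7.33×10⁻⁵ / 1.93×10⁻³ = 7.59×10⁻¹³ F.
C = C₁ + C₂ = 1.92×10⁻¹² F.
U = ½CV² = ½ × 1.92×10⁻¹² × (35.3)² = 1.20×10⁻⁹ J.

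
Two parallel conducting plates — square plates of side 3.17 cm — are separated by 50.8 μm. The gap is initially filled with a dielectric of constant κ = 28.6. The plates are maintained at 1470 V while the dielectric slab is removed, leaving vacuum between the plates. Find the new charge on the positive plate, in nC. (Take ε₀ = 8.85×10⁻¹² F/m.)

A = (3.17 cm)² = 1.00×10⁻³ m².
Initially C₁ = κε₀A/d = 28.6 × 8.85×10⁻¹² × 1.00×10⁻³ / 5.08×10⁻⁵ = 5.01×10⁻⁹ F.
Q₁ = 7.36×10⁻⁶ C.
Battery connected ⇒ V is held fixed. C₂ = 0.0350 C₁ and Q = CV, so Q₂/Q₁ = C₂/C₁ = 0.0350.
Q₂ = 0.0350 × 7.36×10⁻⁶ = 2.57×10⁻⁷ C.

257 nC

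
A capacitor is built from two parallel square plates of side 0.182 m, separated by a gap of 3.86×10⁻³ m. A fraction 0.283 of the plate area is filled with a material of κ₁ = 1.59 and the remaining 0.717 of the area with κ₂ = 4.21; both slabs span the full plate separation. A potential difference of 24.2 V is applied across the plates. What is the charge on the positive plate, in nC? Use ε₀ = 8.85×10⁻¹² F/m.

A = (0.182 m)² = 3.31×10⁻² m².
Side-by-side slabs ⇒ two capacitors in parallel, each spanning the full gap.
C₁ = κ₁ε₀A₁/d = 1.59 × 8.85×10⁻¹² × 9.37×10⁻³ / 3.86×10⁻³ = 3.42×10⁻¹¹ F.
C₂ = κ₂ε₀A₂/d = 4.21 × 8.85×10⁻¹² × 2.37×10⁻² / 3.86×10⁻³ = 2.29×10⁻¹⁰ F.
C = C₁ + C₂ = 2.63×10⁻¹⁰ F.
Q = CV = 2.63×10⁻¹⁰ × 24.2 = 6.37×10⁻⁹ C.

6.37 nC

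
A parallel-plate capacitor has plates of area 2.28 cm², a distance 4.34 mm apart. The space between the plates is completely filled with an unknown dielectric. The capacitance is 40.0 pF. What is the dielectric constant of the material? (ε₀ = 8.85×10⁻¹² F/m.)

κ ≈ 86.0

A = 2.28 cm² = 2.28×10⁻⁴ m².
κ = Cd/(ε₀A) = 4.00×10⁻¹¹ × 4.34×10⁻³ / (8.85×10⁻¹² × 2.28×10⁻⁴) = 86.0.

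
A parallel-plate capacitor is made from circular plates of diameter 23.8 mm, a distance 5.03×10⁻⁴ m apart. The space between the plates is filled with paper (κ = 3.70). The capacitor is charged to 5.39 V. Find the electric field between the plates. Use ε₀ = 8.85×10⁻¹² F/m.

10.7 V/mm

E = V/d = 5.39 / 5.03×10⁻⁴ = 1.07×10⁴ V/m.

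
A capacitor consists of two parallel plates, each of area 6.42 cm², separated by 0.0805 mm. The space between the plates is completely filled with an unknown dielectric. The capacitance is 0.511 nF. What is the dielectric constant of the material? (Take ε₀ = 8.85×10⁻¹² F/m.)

7.24

A = 6.42 cm² = 6.42×10⁻⁴ m².
κ = Cd/(ε₀A) = 5.11×10⁻¹⁰ × 8.05×10⁻⁵ / (8.85×10⁻¹² × 6.42×10⁻⁴) = 7.24.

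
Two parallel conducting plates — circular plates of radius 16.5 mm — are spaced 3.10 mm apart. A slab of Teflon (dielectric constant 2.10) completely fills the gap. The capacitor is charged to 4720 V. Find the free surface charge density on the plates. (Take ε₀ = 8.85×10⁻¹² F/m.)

A = π(16.5 mm)² = 8.55×10⁻⁴ m².
C = κε₀A/d = 2.10 × 8.85×10⁻¹² × 8.55×10⁻⁴ / 3.10×10⁻³ = 5.13×10⁻¹² F.
σ = Q/A = CV/A = 5.13×10⁻¹² × 4720 / 8.55×10⁻⁴ = 2.83×10⁻⁵ C/m².

σ ≈ 2.83 nC/cm²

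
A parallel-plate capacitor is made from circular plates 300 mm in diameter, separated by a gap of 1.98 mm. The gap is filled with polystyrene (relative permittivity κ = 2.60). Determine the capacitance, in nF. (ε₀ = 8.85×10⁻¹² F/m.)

A = π(300/2 mm)² = 7.07×10⁻² m².
C = κε₀A/d = 2.60 × 8.85×10⁻¹² × 7.07×10⁻² / 1.98×10⁻³ = 8.21×10⁻¹⁰ F.

0.821 nF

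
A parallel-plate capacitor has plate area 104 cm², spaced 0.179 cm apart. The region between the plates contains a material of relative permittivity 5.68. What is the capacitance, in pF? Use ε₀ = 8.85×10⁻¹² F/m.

A = 104 cm² = 1.04×10⁻² m².
C = κε₀A/d = 5.68 × 8.85×10⁻¹² × 1.04×10⁻² / 1.79×10⁻³ = 2.92×10⁻¹⁰ F.

C ≈ 292 pF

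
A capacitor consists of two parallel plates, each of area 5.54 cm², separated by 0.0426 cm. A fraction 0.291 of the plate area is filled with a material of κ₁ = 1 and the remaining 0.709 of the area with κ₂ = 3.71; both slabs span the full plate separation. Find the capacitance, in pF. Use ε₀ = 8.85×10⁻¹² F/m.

C ≈ 33.6 pF

A = 5.54 cm² = 5.54×10⁻⁴ m².
Side-by-side slabs ⇒ two capacitors in parallel, each spanning the full gap.
C₁ = κ₁ε₀A₁/d = 1.00 × 8.85×10⁻¹² × 1.61×10⁻⁴ / 4.26×10⁻⁴ = 3.35×10⁻¹² F.
C₂ = κ₂ε₀A₂/d = 3.71 × 8.85×10⁻¹² × 3.93×10⁻⁴ / 4.26×10⁻⁴ = 3.03×10⁻¹¹ F.
C = C₁ + C₂ = 3.36×10⁻¹¹ F.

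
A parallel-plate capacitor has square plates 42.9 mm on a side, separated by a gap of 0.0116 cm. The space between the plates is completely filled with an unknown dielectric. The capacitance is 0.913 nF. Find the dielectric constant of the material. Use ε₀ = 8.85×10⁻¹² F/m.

A = (42.9 mm)² = 1.84×10⁻³ m².
κ = Cd/(ε₀A) = 9.13×10⁻¹⁰ × 1.16×10⁻⁴ / (8.85×10⁻¹² × 1.84×10⁻³) = 6.50.

6.50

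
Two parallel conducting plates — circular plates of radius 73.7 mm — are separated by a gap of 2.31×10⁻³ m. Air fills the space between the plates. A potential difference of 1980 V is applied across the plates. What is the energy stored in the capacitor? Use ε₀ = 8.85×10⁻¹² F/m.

128 μJ

A = π(73.7 mm)² = 1.71×10⁻² m².
C = ε₀A/d = 8.85×10⁻¹² × 1.71×10⁻² / 2.31×10⁻³ = 6.54×10⁻¹¹ F.
U = ½CV² = ½ × 6.54×10⁻¹¹ × (1980)² = 1.28×10⁻⁴ J.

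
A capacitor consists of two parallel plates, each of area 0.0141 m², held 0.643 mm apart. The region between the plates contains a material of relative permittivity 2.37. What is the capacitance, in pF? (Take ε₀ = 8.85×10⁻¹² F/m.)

C ≈ 460 pF

C = κε₀A/d = 2.37 × 8.85×10⁻¹² × 1.41×10⁻² / 6.43×10⁻⁴ = 4.60×10⁻¹⁰ F.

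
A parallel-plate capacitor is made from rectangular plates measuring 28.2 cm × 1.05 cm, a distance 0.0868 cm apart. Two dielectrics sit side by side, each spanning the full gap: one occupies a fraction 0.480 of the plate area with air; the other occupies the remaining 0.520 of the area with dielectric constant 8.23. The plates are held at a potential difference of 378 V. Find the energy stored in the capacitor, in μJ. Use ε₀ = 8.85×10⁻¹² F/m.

10.3 μJ

A = 28.2 × 1.05 cm² = 2.96×10⁻³ m².
Side-by-side slabs ⇒ two capacitors in parallel, each spanning the full gap.
C₁ = κ₁ε₀A₁/d = 1.00 × 8.85×10⁻¹² × 1.42×10⁻³ / 8.68×10⁻⁴ = 1.45×10⁻¹¹ F.
C₂ = κ₂ε₀A₂/d = 8.23 × 8.85×10⁻¹² × 1.54×10⁻³ / 8.68×10⁻⁴ = 1.29×10⁻¹⁰ F.
C = C₁ + C₂ = 1.44×10⁻¹⁰ F.
U = ½CV² = ½ × 1.44×10⁻¹⁰ × (378)² = 1.03×10⁻⁵ J.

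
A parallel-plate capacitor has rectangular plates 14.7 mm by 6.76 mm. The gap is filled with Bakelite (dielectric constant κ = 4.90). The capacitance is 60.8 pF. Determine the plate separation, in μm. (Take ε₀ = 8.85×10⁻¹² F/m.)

A = 14.7 × 6.76 mm² = 9.94×10⁻⁵ m².
d = κε₀A/C = 4.90 × 8.85×10⁻¹² × 9.94×10⁻⁵ / 6.08×10⁻¹¹ = 7.09×10⁻⁵ m.

d ≈ 70.9 μm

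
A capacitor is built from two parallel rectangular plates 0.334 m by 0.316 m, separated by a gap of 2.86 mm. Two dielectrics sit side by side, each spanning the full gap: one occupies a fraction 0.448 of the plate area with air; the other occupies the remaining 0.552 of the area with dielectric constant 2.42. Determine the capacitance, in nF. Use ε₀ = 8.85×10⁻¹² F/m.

C ≈ 0.583 nF

A = 0.334 × 0.316 m² = 0.106 m².
Side-by-side slabs ⇒ two capacitors in parallel, each spanning the full gap.
C₁ = κ₁ε₀A₁/d = 1.00 × 8.85×10⁻¹² × 4.73×10⁻² / 2.86×10⁻³ = 1.46×10⁻¹⁰ F.
C₂ = κ₂ε₀A₂/d = 2.42 × 8.85×10⁻¹² × 5.83×10⁻² / 2.86×10⁻³ = 4.36×10⁻¹⁰ F.
C = C₁ + C₂ = 5.83×10⁻¹⁰ F.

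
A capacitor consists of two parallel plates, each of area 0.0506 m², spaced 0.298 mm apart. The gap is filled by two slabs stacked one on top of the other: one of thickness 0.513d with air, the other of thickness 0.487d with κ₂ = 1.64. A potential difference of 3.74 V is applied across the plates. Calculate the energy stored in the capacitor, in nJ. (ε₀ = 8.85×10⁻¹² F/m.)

Stacked slabs ⇒ two capacitors in series, each with the full plate area.
C₁ = κ₁ε₀A/d₁ = 1.00 × 8.85×10⁻¹² × 5.06×10⁻² / 1.53×10⁻⁴ = 2.93×10⁻⁹ F.
C₂ = κ₂ε₀A/d₂ = 1.64 × 8.85×10⁻¹² × 5.06×10⁻² / 1.45×10⁻⁴ = 5.06×10⁻⁹ F.
C = (1/C₁ + 1/C₂)⁻¹ = 1.86×10⁻⁹ F.
U = ½CV² = ½ × 1.86×10⁻⁹ × (3.74)² = 1.30×10⁻⁸ J.

U ≈ 13.0 nJ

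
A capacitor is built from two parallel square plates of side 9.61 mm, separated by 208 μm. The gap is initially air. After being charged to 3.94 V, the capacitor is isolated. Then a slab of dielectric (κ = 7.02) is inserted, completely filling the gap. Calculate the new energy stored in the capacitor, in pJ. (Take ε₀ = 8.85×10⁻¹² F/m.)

U ≈ 4.34 pJ

A = (9.61 mm)² = 9.24×10⁻⁵ m².
Initially C₁ = ε₀A/d = 8.85×10⁻¹² × 9.24×10⁻⁵ / 2.08×10⁻⁴ = 3.93×10⁻¹² F.
U₁ = 3.05×10⁻¹¹ J.
Isolated ⇒ Q is held fixed. C₂ = 7.02 C₁ and U = Q²/(2C), so U₂/U₁ = C₁/C₂ = 0.142.
U₂ = 0.142 × 3.05×10⁻¹¹ = 4.34×10⁻¹² J.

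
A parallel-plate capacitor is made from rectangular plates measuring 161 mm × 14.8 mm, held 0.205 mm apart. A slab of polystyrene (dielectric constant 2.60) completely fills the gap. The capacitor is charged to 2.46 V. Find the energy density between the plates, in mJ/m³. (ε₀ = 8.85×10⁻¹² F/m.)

u ≈ 1.66 mJ/m³

E = V/d = 2.46 / 2.05×10⁻⁴ = 1.20×10⁴ V/m.
u = ½κε₀E² = ½ × 2.60 × 8.85×10⁻¹² × (1.20×10⁴)² = 1.66×10⁻³ J/m³.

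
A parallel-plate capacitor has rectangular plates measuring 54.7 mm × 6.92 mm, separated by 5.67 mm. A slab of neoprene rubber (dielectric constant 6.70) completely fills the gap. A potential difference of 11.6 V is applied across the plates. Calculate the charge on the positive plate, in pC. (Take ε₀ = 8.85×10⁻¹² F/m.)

Q ≈ 45.9 pC

A = 54.7 × 6.92 mm² = 3.79×10⁻⁴ m².
C = κε₀A/d = 6.70 × 8.85×10⁻¹² × 3.79×10⁻⁴ / 5.67×10⁻³ = 3.96×10⁻¹² F.
Q = CV = 3.96×10⁻¹² × 11.6 = 4.59×10⁻¹¹ C.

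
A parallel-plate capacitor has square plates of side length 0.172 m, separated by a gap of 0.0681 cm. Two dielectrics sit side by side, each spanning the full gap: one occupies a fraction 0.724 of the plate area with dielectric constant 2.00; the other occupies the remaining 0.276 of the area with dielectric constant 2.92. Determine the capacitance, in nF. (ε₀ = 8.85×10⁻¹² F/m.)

A = (0.172 m)² = 2.96×10⁻² m².
Side-by-side slabs ⇒ two capacitors in parallel, each spanning the full gap.
C₁ = κ₁ε₀A₁/d = 2.00 × 8.85×10⁻¹² × 2.14×10⁻² / 6.81×10⁻⁴ = 5.57×10⁻¹⁰ F.
C₂ = κ₂ε₀A₂/d = 2.92 × 8.85×10⁻¹² × 8.17×10⁻³ / 6.81×10⁻⁴ = 3.10×10⁻¹⁰ F.
C = C₁ + C₂ = 8.67×10⁻¹⁰ F.

C ≈ 0.867 nF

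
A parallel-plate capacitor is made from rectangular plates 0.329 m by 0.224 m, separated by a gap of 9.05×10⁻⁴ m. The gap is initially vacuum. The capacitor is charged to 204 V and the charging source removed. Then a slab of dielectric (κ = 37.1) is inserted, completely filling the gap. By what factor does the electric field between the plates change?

E₂/E₁ ≈ 0.0270

Isolated ⇒ Q is held fixed.
V₂ = Q/C₂ = V₁/37.1; E = V/d, so E₂/E₁ = (V₂/V₁)(d₁/d₂) = 0.0270.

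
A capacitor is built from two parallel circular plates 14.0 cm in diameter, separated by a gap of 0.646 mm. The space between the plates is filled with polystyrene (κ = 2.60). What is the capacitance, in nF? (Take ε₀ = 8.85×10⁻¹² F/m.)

0.548 nF

A = π(14.0/2 cm)² = 1.54×10⁻² m².
C = κε₀A/d = 2.60 × 8.85×10⁻¹² × 1.54×10⁻² / 6.46×10⁻⁴ = 5.48×10⁻¹⁰ F.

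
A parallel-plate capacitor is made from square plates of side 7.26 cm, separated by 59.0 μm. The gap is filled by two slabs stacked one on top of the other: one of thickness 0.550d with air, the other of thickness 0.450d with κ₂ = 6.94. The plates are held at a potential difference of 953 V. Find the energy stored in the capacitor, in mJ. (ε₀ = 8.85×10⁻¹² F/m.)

0.584 mJ

A = (7.26 cm)² = 5.27×10⁻³ m².
Stacked slabs ⇒ two capacitors in series, each with the full plate area.
C₁ = κ₁ε₀A/d₁ = 1.00 × 8.85×10⁻¹² × 5.27×10⁻³ / 3.25×10⁻⁵ = 1.44×10⁻⁹ F.
C₂ = κ₂ε₀A/d₂ = 6.94 × 8.85×10⁻¹² × 5.27×10⁻³ / 2.65×10⁻⁵ = 1.22×10⁻⁸ F.
C = (1/C₁ + 1/C₂)⁻¹ = 1.29×10⁻⁹ F.
U = ½CV² = ½ × 1.29×10⁻⁹ × (953)² = 5.84×10⁻⁴ J.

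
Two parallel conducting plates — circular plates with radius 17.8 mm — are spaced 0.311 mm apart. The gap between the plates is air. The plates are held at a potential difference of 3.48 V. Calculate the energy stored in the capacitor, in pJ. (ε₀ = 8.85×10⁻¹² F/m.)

172 pJ

A = π(17.8 mm)² = 9.95×10⁻⁴ m².
C = ε₀A/d = 8.85×10⁻¹² × 9.95×10⁻⁴ / 3.11×10⁻⁴ = 2.83×10⁻¹¹ F.
U = ½CV² = ½ × 2.83×10⁻¹¹ × (3.48)² = 1.72×10⁻¹⁰ J.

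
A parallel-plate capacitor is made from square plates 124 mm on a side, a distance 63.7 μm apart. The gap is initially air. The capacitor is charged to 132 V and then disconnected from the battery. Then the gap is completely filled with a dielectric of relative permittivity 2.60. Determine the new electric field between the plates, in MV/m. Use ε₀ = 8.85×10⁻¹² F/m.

A = (124 mm)² = 1.54×10⁻² m².
Initially C₁ = ε₀A/d = 8.85×10⁻¹² × 1.54×10⁻² / 6.37×10⁻⁵ = 2.14×10⁻⁹ F.
E₁ = 2.07×10⁶ V/m.
Isolated ⇒ Q is held fixed. V₂ = Q/C₂ = V₁/2.60; E = V/d, so E₂/E₁ = (V₂/V₁)(d₁/d₂) = 0.385.
E₂ = 0.385 × 2.07×10⁶ = 7.97×10⁵ V/m.

E ≈ 0.797 MV/m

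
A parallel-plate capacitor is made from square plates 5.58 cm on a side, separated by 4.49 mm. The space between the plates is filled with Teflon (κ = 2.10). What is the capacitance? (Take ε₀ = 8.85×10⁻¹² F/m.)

12.9 pF

A = (5.58 cm)² = 3.11×10⁻³ m².
C = κε₀A/d = 2.10 × 8.85×10⁻¹² × 3.11×10⁻³ / 4.49×10⁻³ = 1.29×10⁻¹¹ F.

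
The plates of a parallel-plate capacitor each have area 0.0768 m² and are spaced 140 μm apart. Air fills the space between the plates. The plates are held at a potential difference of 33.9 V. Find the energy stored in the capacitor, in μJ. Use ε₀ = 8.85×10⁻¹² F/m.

U ≈ 2.79 μJ

C = ε₀A/d = 8.85×10⁻¹² × 7.68×10⁻² / 1.40×10⁻⁴ = 4.85×10⁻⁹ F.
U = ½CV² = ½ × 4.85×10⁻⁹ × (33.9)² = 2.79×10⁻⁶ J.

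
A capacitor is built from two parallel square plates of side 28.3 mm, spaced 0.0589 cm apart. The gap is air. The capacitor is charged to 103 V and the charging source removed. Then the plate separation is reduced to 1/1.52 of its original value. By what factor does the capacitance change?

C = ε₀A/d scales as 1/d, so C₂/C₁ = d₁/d₂ = 1.52.

C₂/C₁ ≈ 1.52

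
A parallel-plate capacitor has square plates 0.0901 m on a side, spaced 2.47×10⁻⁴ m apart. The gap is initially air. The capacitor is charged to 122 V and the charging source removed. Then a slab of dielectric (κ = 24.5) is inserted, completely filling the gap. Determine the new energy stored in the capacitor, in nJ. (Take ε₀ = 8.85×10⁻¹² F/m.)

88.4 nJ

A = (0.0901 m)² = 8.12×10⁻³ m².
Initially C₁ = ε₀A/d = 8.85×10⁻¹² × 8.12×10⁻³ / 2.47×10⁻⁴ = 2.91×10⁻¹⁰ F.
U₁ = 2.16×10⁻⁶ J.
Isolated ⇒ Q is held fixed. C₂ = 24.5 C₁ and U = Q²/(2C), so U₂/U₁ = C₁/C₂ = 0.0408.
U₂ = 0.0408 × 2.16×10⁻⁶ = 8.84×10⁻⁸ J.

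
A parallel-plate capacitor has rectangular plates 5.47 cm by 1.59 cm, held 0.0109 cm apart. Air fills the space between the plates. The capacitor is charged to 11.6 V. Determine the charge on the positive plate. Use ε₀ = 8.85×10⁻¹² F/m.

A = 5.47 × 1.59 cm² = 8.70×10⁻⁴ m².
C = ε₀A/d = 8.85×10⁻¹² × 8.70×10⁻⁴ / 1.09×10⁻⁴ = 7.06×10⁻¹¹ F.
Q = CV = 7.06×10⁻¹¹ × 11.6 = 8.19×10⁻¹⁰ C.

Q ≈ 0.819 nC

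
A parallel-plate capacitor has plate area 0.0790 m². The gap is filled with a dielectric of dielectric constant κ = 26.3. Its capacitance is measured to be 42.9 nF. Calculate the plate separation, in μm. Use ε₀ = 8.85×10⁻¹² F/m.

429 μm

d = κε₀A/C = 26.3 × 8.85×10⁻¹² × 7.90×10⁻² / 4.29×10⁻⁸ = 4.29×10⁻⁴ m.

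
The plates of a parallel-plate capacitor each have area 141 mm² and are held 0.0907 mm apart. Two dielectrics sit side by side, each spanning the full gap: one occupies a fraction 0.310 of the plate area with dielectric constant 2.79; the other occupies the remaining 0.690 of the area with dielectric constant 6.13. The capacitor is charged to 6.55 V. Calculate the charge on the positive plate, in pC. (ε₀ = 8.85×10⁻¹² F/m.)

A = 141 mm² = 1.41×10⁻⁴ m².
Side-by-side slabs ⇒ two capacitors in parallel, each spanning the full gap.
C₁ = κ₁ε₀A₁/d = 2.79 × 8.85×10⁻¹² × 4.37×10⁻⁵ / 9.07×10⁻⁵ = 1.19×10⁻¹¹ F.
C₂ = κ₂ε₀A₂/d = 6.13 × 8.85×10⁻¹² × 9.73×10⁻⁵ / 9.07×10⁻⁵ = 5.82×10⁻¹¹ F.
C = C₁ + C₂ = 7.01×10⁻¹¹ F.
Q = CV = 7.01×10⁻¹¹ × 6.55 = 4.59×10⁻¹⁰ C.

459 pC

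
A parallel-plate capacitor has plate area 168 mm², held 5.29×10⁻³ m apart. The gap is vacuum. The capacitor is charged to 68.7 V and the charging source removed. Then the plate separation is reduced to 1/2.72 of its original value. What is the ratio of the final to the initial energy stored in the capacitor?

Isolated ⇒ Q is held fixed.
C₂ = 2.72 C₁ and U = Q²/(2C), so U₂/U₁ = C₁/C₂ = 0.368.

U₂/U₁ ≈ 0.368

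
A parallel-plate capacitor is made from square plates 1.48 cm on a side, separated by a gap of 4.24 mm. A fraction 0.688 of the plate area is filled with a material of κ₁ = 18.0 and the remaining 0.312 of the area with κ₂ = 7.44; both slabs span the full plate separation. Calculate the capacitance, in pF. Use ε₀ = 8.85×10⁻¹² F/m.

A = (1.48 cm)² = 2.19×10⁻⁴ m².
Side-by-side slabs ⇒ two capacitors in parallel, each spanning the full gap.
C₁ = κ₁ε₀A₁/d = 18.0 × 8.85×10⁻¹² × 1.51×10⁻⁴ / 4.24×10⁻³ = 5.66×10⁻¹² F.
C₂ = κ₂ε₀A₂/d = 7.44 × 8.85×10⁻¹² × 6.83×10⁻⁵ / 4.24×10⁻³ = 1.06×10⁻¹² F.
C = C₁ + C₂ = 6.72×10⁻¹² F.

6.72 pF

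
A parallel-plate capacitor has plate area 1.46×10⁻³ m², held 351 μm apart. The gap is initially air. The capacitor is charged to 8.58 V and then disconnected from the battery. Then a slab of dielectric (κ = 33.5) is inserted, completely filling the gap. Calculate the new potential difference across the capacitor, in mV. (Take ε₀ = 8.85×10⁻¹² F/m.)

Initially C₁ = ε₀A/d = 8.85×10⁻¹² × 1.46×10⁻³ / 3.51×10⁻⁴ = 3.68×10⁻¹¹ F.
V₁ = 8.58 V.
Isolated ⇒ Q is held fixed. C₂ = 33.5 C₁ and V = Q/C, so V₂/V₁ = C₁/C₂ = 0.0299.
V₂ = 0.0299 × 8.58 = 0.256 V.

256 mV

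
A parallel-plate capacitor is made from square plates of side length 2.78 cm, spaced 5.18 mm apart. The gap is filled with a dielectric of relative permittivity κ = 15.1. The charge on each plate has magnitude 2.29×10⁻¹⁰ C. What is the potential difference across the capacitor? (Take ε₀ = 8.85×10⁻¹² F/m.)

A = (2.78 cm)² = 7.73×10⁻⁴ m².
C = κε₀A/d = 15.1 × 8.85×10⁻¹² × 7.73×10⁻⁴ / 5.18×10⁻³ = 1.99×10⁻¹¹ F.
V = Q/C = 2.29×10⁻¹⁰ / 1.99×10⁻¹¹ = 11.5 V.

V ≈ 11.5 V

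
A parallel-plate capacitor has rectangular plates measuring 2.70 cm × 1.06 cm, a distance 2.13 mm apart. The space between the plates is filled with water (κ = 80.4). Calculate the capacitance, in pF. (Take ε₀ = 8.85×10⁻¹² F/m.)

C ≈ 95.6 pF

A = 2.70 × 1.06 cm² = 2.86×10⁻⁴ m².
C = κε₀A/d = 80.4 × 8.85×10⁻¹² × 2.86×10⁻⁴ / 2.13×10⁻³ = 9.56×10⁻¹¹ F.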